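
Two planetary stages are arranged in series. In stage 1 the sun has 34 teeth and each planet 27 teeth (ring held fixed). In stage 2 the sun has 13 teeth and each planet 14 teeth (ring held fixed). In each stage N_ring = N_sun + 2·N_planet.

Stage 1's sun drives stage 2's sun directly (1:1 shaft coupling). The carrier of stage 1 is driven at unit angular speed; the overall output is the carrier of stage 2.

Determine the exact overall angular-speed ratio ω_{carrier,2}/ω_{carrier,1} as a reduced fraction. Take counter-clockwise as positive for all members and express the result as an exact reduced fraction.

Stage 1: N_ring = 34 + 2·27 = 88
Stage 1: 34(ω_s−ω_c) = −88(ω_r−ω_c),  ω_r=0, ω_c=1
Stage 1: ω_s = 1 − (88/34)(0−1) = 61/17
  ⇒ ω_s¹/ω_c¹ = 61/17
Stage 2: N_ring = 13 + 2·14 = 41
Stage 2: 13(ω_s−ω_c) = −41(ω_r−ω_c),  ω_r=0, ω_s=1
Stage 2: 13(1−ω_c) = −41(0−ω_c)  ⇒  54ω_c = 13  ⇒  ω_c = 13/54
  ⇒ ω_c²/ω_s² = 13/54
Coupling ω_s² = ω_s¹ ⇒ overall = 61/17 × 13/54 = 793/918

793/918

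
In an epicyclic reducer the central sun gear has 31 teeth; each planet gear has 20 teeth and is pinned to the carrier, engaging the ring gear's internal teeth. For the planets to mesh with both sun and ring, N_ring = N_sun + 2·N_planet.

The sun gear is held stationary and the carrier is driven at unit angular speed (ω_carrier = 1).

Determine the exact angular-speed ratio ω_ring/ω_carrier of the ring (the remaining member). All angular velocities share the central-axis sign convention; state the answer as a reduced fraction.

N_ring = 31 + 2·20 = 71
31(ω_s−ω_c) = −71(ω_r−ω_c),  ω_s=0, ω_c=1
ω_r = 1 − (31/71)(0−1) = 102/71
ω_r/ω_c = 102/71

102/71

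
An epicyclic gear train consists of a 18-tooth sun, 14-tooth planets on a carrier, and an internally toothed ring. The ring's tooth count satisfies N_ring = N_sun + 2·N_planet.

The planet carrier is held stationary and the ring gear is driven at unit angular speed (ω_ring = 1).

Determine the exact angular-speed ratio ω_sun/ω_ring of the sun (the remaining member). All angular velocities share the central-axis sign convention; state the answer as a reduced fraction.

-23/9

N_ring = 18 + 2·14 = 46
18(ω_s−ω_c) = −46(ω_r−ω_c),  ω_c=0, ω_r=1
ω_s = 0 − (46/18)(1−0) = -23/9
ω_s/ω_r = -23/9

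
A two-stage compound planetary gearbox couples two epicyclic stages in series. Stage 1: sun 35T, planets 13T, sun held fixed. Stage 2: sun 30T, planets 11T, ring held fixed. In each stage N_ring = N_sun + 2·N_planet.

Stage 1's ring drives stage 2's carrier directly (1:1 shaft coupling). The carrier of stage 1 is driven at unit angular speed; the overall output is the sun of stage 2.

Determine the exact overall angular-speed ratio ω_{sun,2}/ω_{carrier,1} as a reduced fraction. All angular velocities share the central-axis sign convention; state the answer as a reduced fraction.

1312/305

Stage 1: N_ring = 35 + 2·13 = 61
Stage 1: 35(ω_s−ω_c) = −61(ω_r−ω_c),  ω_s=0, ω_c=1
Stage 1: ω_r = 1 − (35/61)(0−1) = 96/61
  ⇒ ω_r¹/ω_c¹ = 96/61
Stage 2: N_ring = 30 + 2·11 = 52
Stage 2: 30(ω_s−ω_c) = −52(ω_r−ω_c),  ω_r=0, ω_c=1
Stage 2: ω_s = 1 − (52/30)(0−1) = 41/15
  ⇒ ω_s²/ω_c² = 41/15
Coupling ω_c² = ω_r¹ ⇒ overall = 96/61 × 41/15 = 1312/305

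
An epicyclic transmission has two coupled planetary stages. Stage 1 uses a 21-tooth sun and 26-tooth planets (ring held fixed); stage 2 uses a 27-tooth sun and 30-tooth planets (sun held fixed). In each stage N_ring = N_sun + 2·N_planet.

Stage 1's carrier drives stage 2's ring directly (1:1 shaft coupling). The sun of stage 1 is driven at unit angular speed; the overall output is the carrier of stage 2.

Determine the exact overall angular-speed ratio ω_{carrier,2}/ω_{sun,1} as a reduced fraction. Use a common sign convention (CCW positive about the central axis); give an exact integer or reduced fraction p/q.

609/3572

Stage 1: N_ring = 21 + 2·26 = 73
Stage 1: 21(ω_s−ω_c) = −73(ω_r−ω_c),  ω_r=0, ω_s=1
Stage 1: 21(1−ω_c) = −73(0−ω_c)  ⇒  94ω_c = 21  ⇒  ω_c = 21/94
  ⇒ ω_c¹/ω_s¹ = 21/94
Stage 2: N_ring = 27 + 2·30 = 87
Stage 2: 27(ω_s−ω_c) = −87(ω_r−ω_c),  ω_s=0, ω_r=1
Stage 2: 27(0−ω_c) = −87(1−ω_c)  ⇒  114ω_c = 87  ⇒  ω_c = 29/38
  ⇒ ω_c²/ω_r² = 29/38
Coupling ω_r² = ω_c¹ ⇒ overall = 21/94 × 29/38 = 609/3572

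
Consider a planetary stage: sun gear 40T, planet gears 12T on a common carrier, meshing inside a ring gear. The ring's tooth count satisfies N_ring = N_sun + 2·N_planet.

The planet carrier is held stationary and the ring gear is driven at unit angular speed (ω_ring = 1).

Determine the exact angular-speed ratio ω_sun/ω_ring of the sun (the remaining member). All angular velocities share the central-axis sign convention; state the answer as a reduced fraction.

-8/5

N_ring = 40 + 2·12 = 64
40(ω_s−ω_c) = −64(ω_r−ω_c),  ω_c=0, ω_r=1
ω_s = 0 − (64/40)(1−0) = -8/5
ω_s/ω_r = -8/5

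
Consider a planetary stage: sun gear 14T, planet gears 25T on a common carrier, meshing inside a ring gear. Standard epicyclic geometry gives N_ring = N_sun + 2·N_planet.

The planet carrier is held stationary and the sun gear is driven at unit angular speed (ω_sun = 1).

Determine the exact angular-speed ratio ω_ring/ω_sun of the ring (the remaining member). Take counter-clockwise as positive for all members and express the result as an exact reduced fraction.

-7/32

N_ring = 14 + 2·25 = 64
14(ω_s−ω_c) = −64(ω_r−ω_c),  ω_c=0, ω_s=1
ω_r = 0 − (14/64)(1−0) = -7/32
ω_r/ω_s = -7/32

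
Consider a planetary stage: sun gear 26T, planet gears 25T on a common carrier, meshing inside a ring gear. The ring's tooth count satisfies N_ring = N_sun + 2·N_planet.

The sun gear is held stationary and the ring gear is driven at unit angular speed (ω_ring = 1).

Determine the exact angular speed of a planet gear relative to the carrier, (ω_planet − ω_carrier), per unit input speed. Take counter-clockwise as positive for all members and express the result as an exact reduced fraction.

N_ring = 26 + 2·25 = 76
26(ω_s−ω_c) = −76(ω_r−ω_c),  ω_s=0, ω_r=1
26(0−ω_c) = −76(1−ω_c)  ⇒  102ω_c = 76  ⇒  ω_c = 38/51
sun–planet: 26·(0−38/51) = −25·(ω_p−ω_c)  ⇒  ω_p−ω_c = −(26/25)·(-38/51) = 988/1275

988/1275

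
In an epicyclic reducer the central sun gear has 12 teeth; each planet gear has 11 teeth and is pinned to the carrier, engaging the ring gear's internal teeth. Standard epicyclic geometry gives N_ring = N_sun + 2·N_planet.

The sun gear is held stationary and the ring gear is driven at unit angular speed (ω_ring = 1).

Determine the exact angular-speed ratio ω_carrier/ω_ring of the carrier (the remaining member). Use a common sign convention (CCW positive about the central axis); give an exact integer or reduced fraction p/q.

17/23

N_ring = 12 + 2·11 = 34
12(ω_s−ω_c) = −34(ω_r−ω_c),  ω_s=0, ω_r=1
12(0−ω_c) = −34(1−ω_c)  ⇒  46ω_c = 34  ⇒  ω_c = 17/23
ω_c/ω_r = 17/23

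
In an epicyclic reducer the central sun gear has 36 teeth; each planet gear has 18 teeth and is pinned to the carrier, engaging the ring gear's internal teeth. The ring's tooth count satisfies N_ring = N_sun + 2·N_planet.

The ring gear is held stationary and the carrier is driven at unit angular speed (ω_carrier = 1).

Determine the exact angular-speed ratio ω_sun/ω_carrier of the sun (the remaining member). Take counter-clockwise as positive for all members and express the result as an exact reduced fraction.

N_ring = 36 + 2·18 = 72
36(ω_s−ω_c) = −72(ω_r−ω_c),  ω_r=0, ω_c=1
ω_s = 1 − (72/36)(0−1) = 3
ω_s/ω_c = 3

3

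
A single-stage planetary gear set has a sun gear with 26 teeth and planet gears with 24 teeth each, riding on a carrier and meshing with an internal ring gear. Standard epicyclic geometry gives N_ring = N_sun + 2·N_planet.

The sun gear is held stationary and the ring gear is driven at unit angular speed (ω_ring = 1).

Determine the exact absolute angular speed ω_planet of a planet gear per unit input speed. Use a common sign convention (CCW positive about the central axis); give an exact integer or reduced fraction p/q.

37/24

N_ring = 26 + 2·24 = 74
26(ω_s−ω_c) = −74(ω_r−ω_c),  ω_s=0, ω_r=1
26(0−ω_c) = −74(1−ω_c)  ⇒  100ω_c = 74  ⇒  ω_c = 37/50
sun–planet: 26·(0−37/50) = −24·(ω_p−ω_c)  ⇒  ω_p−ω_c = −(26/24)·(-37/50) = 481/600
ω_p = 37/50 + 481/600 = 37/24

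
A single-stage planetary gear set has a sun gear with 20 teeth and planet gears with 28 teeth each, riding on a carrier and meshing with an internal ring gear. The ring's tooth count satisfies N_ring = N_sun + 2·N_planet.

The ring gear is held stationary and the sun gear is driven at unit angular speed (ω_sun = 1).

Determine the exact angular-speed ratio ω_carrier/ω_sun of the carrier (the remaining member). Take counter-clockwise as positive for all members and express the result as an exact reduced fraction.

5/24

N_ring = 20 + 2·28 = 76
20(ω_s−ω_c) = −76(ω_r−ω_c),  ω_r=0, ω_s=1
20(1−ω_c) = −76(0−ω_c)  ⇒  96ω_c = 20  ⇒  ω_c = 5/24
ω_c/ω_s = 5/24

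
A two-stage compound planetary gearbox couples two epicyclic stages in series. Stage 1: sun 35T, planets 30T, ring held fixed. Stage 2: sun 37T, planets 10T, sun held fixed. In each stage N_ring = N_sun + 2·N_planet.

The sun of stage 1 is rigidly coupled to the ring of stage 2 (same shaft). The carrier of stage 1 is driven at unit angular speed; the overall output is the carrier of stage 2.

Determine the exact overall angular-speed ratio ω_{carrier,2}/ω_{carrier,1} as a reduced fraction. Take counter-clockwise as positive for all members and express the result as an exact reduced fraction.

741/329

Stage 1: N_ring = 35 + 2·30 = 95
Stage 1: 35(ω_s−ω_c) = −95(ω_r−ω_c),  ω_r=0, ω_c=1
Stage 1: ω_s = 1 − (95/35)(0−1) = 26/7
  ⇒ ω_s¹/ω_c¹ = 26/7
Stage 2: N_ring = 37 + 2·10 = 57
Stage 2: 37(ω_s−ω_c) = −57(ω_r−ω_c),  ω_s=0, ω_r=1
Stage 2: 37(0−ω_c) = −57(1−ω_c)  ⇒  94ω_c = 57  ⇒  ω_c = 57/94
  ⇒ ω_c²/ω_r² = 57/94
Coupling ω_r² = ω_s¹ ⇒ overall = 26/7 × 57/94 = 741/329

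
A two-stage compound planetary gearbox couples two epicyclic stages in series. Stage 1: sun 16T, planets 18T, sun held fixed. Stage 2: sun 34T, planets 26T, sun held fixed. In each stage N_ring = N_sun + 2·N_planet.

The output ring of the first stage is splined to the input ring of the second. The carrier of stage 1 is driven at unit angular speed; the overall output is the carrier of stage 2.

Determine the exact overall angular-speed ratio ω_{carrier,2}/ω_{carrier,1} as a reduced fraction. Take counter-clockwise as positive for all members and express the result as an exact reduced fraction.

Stage 1: N_ring = 16 + 2·18 = 52
Stage 1: 16(ω_s−ω_c) = −52(ω_r−ω_c),  ω_s=0, ω_c=1
Stage 1: ω_r = 1 − (16/52)(0−1) = 17/13
  ⇒ ω_r¹/ω_c¹ = 17/13
Stage 2: N_ring = 34 + 2·26 = 86
Stage 2: 34(ω_s−ω_c) = −86(ω_r−ω_c),  ω_s=0, ω_r=1
Stage 2: 34(0−ω_c) = −86(1−ω_c)  ⇒  120ω_c = 86  ⇒  ω_c = 43/60
  ⇒ ω_c²/ω_r² = 43/60
Coupling ω_r² = ω_r¹ ⇒ overall = 17/13 × 43/60 = 731/780

731/780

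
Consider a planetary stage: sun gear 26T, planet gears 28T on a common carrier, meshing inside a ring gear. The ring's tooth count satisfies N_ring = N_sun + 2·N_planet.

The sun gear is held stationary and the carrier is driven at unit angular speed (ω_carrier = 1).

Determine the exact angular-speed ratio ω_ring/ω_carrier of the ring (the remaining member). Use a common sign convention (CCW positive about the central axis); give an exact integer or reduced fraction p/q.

N_ring = 26 + 2·28 = 82
26(ω_s−ω_c) = −82(ω_r−ω_c),  ω_s=0, ω_c=1
ω_r = 1 − (26/82)(0−1) = 54/41
ω_r/ω_c = 54/41

54/41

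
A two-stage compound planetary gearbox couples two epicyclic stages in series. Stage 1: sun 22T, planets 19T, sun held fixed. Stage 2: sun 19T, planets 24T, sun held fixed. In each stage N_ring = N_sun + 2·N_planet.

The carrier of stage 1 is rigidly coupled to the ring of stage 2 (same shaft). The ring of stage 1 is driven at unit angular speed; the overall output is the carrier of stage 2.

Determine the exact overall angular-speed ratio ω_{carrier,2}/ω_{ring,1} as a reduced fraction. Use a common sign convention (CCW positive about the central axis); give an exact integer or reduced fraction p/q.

Stage 1: N_ring = 22 + 2·19 = 60
Stage 1: 22(ω_s−ω_c) = −60(ω_r−ω_c),  ω_s=0, ω_r=1
Stage 1: 22(0−ω_c) = −60(1−ω_c)  ⇒  82ω_c = 60  ⇒  ω_c = 30/41
  ⇒ ω_c¹/ω_r¹ = 30/41
Stage 2: N_ring = 19 + 2·24 = 67
Stage 2: 19(ω_s−ω_c) = −67(ω_r−ω_c),  ω_s=0, ω_r=1
Stage 2: 19(0−ω_c) = −67(1−ω_c)  ⇒  86ω_c = 67  ⇒  ω_c = 67/86
  ⇒ ω_c²/ω_r² = 67/86
Coupling ω_r² = ω_c¹ ⇒ overall = 30/41 × 67/86 = 1005/1763

1005/1763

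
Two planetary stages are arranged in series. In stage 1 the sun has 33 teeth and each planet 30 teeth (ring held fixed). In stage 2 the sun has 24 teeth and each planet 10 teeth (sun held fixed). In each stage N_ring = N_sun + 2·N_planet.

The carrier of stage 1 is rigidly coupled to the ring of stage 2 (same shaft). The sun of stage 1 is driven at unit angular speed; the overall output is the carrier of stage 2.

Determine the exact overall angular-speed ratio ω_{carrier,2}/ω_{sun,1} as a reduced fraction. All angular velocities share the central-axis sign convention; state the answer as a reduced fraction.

121/714

Stage 1: N_ring = 33 + 2·30 = 93
Stage 1: 33(ω_s−ω_c) = −93(ω_r−ω_c),  ω_r=0, ω_s=1
Stage 1: 33(1−ω_c) = −93(0−ω_c)  ⇒  126ω_c = 33  ⇒  ω_c = 11/42
  ⇒ ω_c¹/ω_s¹ = 11/42
Stage 2: N_ring = 24 + 2·10 = 44
Stage 2: 24(ω_s−ω_c) = −44(ω_r−ω_c),  ω_s=0, ω_r=1
Stage 2: 24(0−ω_c) = −44(1−ω_c)  ⇒  68ω_c = 44  ⇒  ω_c = 11/17
  ⇒ ω_c²/ω_r² = 11/17
Coupling ω_r² = ω_c¹ ⇒ overall = 11/42 × 11/17 = 121/714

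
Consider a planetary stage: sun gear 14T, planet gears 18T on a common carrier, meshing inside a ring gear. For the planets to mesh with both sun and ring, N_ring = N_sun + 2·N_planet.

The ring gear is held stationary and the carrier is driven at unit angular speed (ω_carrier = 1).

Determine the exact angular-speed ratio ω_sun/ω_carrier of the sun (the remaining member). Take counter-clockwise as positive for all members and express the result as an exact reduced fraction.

32/7

N_ring = 14 + 2·18 = 50
14(ω_s−ω_c) = −50(ω_r−ω_c),  ω_r=0, ω_c=1
ω_s = 1 − (50/14)(0−1) = 32/7
ω_s/ω_c = 32/7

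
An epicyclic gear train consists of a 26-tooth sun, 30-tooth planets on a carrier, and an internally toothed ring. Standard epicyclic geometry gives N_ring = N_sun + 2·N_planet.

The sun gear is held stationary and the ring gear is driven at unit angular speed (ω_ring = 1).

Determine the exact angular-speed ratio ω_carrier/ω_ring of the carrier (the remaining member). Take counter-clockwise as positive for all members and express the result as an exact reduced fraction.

43/56

N_ring = 26 + 2·30 = 86
26(ω_s−ω_c) = −86(ω_r−ω_c),  ω_s=0, ω_r=1
26(0−ω_c) = −86(1−ω_c)  ⇒  112ω_c = 86  ⇒  ω_c = 43/56
ω_c/ω_r = 43/56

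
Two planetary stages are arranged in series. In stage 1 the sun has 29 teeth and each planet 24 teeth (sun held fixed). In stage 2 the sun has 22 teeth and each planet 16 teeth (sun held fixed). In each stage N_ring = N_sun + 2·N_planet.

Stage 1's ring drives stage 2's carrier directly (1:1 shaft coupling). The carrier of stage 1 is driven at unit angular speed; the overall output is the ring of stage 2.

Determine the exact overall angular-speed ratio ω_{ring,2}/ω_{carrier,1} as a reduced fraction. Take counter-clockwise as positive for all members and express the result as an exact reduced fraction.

4028/2079

Stage 1: N_ring = 29 + 2·24 = 77
Stage 1: 29(ω_s−ω_c) = −77(ω_r−ω_c),  ω_s=0, ω_c=1
Stage 1: ω_r = 1 − (29/77)(0−1) = 106/77
  ⇒ ω_r¹/ω_c¹ = 106/77
Stage 2: N_ring = 22 + 2·16 = 54
Stage 2: 22(ω_s−ω_c) = −54(ω_r−ω_c),  ω_s=0, ω_c=1
Stage 2: ω_r = 1 − (22/54)(0−1) = 38/27
  ⇒ ω_r²/ω_c² = 38/27
Coupling ω_c² = ω_r¹ ⇒ overall = 106/77 × 38/27 = 4028/2079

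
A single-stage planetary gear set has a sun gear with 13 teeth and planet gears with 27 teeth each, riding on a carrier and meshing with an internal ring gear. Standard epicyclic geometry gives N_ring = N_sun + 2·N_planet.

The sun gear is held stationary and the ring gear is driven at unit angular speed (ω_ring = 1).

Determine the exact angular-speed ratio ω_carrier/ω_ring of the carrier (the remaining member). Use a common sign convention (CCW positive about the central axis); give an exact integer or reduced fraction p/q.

67/80

N_ring = 13 + 2·27 = 67
13(ω_s−ω_c) = −67(ω_r−ω_c),  ω_s=0, ω_r=1
13(0−ω_c) = −67(1−ω_c)  ⇒  80ω_c = 67  ⇒  ω_c = 67/80
ω_c/ω_r = 67/80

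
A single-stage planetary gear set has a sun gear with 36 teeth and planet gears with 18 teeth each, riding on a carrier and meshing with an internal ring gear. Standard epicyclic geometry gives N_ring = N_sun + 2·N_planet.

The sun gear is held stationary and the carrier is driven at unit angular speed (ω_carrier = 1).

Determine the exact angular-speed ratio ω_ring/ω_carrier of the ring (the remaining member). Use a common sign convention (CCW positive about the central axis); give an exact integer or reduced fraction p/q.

N_ring = 36 + 2·18 = 72
36(ω_s−ω_c) = −72(ω_r−ω_c),  ω_s=0, ω_c=1
ω_r = 1 − (36/72)(0−1) = 3/2
ω_r/ω_c = 3/2

3/2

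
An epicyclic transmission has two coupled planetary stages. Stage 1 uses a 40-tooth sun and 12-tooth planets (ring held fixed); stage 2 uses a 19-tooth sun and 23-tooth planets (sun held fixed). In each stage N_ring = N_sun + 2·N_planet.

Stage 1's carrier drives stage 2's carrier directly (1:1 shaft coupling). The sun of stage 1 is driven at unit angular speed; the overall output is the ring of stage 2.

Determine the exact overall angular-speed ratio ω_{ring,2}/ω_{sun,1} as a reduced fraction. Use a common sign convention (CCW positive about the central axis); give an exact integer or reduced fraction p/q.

84/169

Stage 1: N_ring = 40 + 2·12 = 64
Stage 1: 40(ω_s−ω_c) = −64(ω_r−ω_c),  ω_r=0, ω_s=1
Stage 1: 40(1−ω_c) = −64(0−ω_c)  ⇒  104ω_c = 40  ⇒  ω_c = 5/13
  ⇒ ω_c¹/ω_s¹ = 5/13
Stage 2: N_ring = 19 + 2·23 = 65
Stage 2: 19(ω_s−ω_c) = −65(ω_r−ω_c),  ω_s=0, ω_c=1
Stage 2: ω_r = 1 − (19/65)(0−1) = 84/65
  ⇒ ω_r²/ω_c² = 84/65
Coupling ω_c² = ω_c¹ ⇒ overall = 5/13 × 84/65 = 84/169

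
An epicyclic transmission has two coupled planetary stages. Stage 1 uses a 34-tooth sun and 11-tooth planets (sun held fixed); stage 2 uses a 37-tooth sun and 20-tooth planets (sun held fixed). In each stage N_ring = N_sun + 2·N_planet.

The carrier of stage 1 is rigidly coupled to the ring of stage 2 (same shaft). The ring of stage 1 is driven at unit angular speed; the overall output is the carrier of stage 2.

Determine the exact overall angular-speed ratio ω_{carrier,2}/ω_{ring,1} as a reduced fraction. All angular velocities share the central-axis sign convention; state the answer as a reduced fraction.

Stage 1: N_ring = 34 + 2·11 = 56
Stage 1: 34(ω_s−ω_c) = −56(ω_r−ω_c),  ω_s=0, ω_r=1
Stage 1: 34(0−ω_c) = −56(1−ω_c)  ⇒  90ω_c = 56  ⇒  ω_c = 28/45
  ⇒ ω_c¹/ω_r¹ = 28/45
Stage 2: N_ring = 37 + 2·20 = 77
Stage 2: 37(ω_s−ω_c) = −77(ω_r−ω_c),  ω_s=0, ω_r=1
Stage 2: 37(0−ω_c) = −77(1−ω_c)  ⇒  114ω_c = 77  ⇒  ω_c = 77/114
  ⇒ ω_c²/ω_r² = 77/114
Coupling ω_r² = ω_c¹ ⇒ overall = 28/45 × 77/114 = 1078/2565

1078/2565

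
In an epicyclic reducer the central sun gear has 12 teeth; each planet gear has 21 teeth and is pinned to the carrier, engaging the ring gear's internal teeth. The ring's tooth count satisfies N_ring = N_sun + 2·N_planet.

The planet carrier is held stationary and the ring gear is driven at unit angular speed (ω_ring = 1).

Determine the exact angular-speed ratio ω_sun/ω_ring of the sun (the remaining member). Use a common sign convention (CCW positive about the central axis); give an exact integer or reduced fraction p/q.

-9/2

N_ring = 12 + 2·21 = 54
12(ω_s−ω_c) = −54(ω_r−ω_c),  ω_c=0, ω_r=1
ω_s = 0 − (54/12)(1−0) = -9/2
ω_s/ω_r = -9/2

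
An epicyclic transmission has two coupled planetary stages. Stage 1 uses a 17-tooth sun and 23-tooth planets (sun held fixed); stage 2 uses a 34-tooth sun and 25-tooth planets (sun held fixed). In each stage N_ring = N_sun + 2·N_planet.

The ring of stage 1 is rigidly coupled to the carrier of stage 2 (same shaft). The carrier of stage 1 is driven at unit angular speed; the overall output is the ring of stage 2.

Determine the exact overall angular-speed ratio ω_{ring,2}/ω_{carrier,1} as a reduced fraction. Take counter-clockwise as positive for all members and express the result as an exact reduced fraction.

Stage 1: N_ring = 17 + 2·23 = 63
Stage 1: 17(ω_s−ω_c) = −63(ω_r−ω_c),  ω_s=0, ω_c=1
Stage 1: ω_r = 1 − (17/63)(0−1) = 80/63
  ⇒ ω_r¹/ω_c¹ = 80/63
Stage 2: N_ring = 34 + 2·25 = 84
Stage 2: 34(ω_s−ω_c) = −84(ω_r−ω_c),  ω_s=0, ω_c=1
Stage 2: ω_r = 1 − (34/84)(0−1) = 59/42
  ⇒ ω_r²/ω_c² = 59/42
Coupling ω_c² = ω_r¹ ⇒ overall = 80/63 × 59/42 = 2360/1323

2360/1323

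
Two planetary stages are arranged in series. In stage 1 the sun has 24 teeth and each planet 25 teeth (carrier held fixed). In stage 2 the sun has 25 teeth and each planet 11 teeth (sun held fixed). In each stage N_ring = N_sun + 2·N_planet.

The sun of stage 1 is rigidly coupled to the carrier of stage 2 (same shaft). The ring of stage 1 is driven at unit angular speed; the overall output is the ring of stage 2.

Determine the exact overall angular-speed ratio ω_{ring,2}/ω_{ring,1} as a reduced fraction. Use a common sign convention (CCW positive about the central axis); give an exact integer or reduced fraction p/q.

Stage 1: N_ring = 24 + 2·25 = 74
Stage 1: 24(ω_s−ω_c) = −74(ω_r−ω_c),  ω_c=0, ω_r=1
Stage 1: ω_s = 0 − (74/24)(1−0) = -37/12
  ⇒ ω_s¹/ω_r¹ = -37/12
Stage 2: N_ring = 25 + 2·11 = 47
Stage 2: 25(ω_s−ω_c) = −47(ω_r−ω_c),  ω_s=0, ω_c=1
Stage 2: ω_r = 1 − (25/47)(0−1) = 72/47
  ⇒ ω_r²/ω_c² = 72/47
Coupling ω_c² = ω_s¹ ⇒ overall = -37/12 × 72/47 = -222/47

-222/47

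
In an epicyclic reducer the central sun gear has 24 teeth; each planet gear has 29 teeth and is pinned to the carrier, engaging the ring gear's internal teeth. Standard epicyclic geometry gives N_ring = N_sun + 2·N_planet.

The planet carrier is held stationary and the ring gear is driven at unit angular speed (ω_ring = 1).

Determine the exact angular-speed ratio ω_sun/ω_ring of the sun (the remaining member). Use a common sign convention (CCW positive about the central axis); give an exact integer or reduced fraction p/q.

N_ring = 24 + 2·29 = 82
24(ω_s−ω_c) = −82(ω_r−ω_c),  ω_c=0, ω_r=1
ω_s = 0 − (82/24)(1−0) = -41/12
ω_s/ω_r = -41/12

-41/12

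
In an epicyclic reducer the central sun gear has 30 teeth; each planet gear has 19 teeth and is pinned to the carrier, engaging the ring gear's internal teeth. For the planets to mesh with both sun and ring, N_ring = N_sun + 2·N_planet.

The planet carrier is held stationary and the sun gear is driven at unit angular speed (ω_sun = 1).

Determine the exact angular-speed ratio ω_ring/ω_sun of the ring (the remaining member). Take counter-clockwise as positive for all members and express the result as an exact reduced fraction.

N_ring = 30 + 2·19 = 68
30(ω_s−ω_c) = −68(ω_r−ω_c),  ω_c=0, ω_s=1
ω_r = 0 − (30/68)(1−0) = -15/34
ω_r/ω_s = -15/34

-15/34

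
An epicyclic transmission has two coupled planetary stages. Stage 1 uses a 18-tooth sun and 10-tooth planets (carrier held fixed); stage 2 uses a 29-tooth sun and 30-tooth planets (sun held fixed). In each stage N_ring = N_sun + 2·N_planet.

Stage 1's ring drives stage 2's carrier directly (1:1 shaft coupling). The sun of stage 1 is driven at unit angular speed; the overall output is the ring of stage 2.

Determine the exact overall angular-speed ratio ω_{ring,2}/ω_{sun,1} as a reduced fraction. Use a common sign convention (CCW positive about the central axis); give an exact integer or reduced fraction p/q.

Stage 1: N_ring = 18 + 2·10 = 38
Stage 1: 18(ω_s−ω_c) = −38(ω_r−ω_c),  ω_c=0, ω_s=1
Stage 1: ω_r = 0 − (18/38)(1−0) = -9/19
  ⇒ ω_r¹/ω_s¹ = -9/19
Stage 2: N_ring = 29 + 2·30 = 89
Stage 2: 29(ω_s−ω_c) = −89(ω_r−ω_c),  ω_s=0, ω_c=1
Stage 2: ω_r = 1 − (29/89)(0−1) = 118/89
  ⇒ ω_r²/ω_c² = 118/89
Coupling ω_c² = ω_r¹ ⇒ overall = -9/19 × 118/89 = -1062/1691

-1062/1691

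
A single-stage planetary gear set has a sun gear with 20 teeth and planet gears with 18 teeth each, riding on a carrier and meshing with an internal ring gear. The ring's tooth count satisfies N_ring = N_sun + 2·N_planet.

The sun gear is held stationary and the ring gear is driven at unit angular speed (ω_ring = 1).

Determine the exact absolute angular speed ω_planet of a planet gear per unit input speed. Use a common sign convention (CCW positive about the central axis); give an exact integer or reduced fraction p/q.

N_ring = 20 + 2·18 = 56
20(ω_s−ω_c) = −56(ω_r−ω_c),  ω_s=0, ω_r=1
20(0−ω_c) = −56(1−ω_c)  ⇒  76ω_c = 56  ⇒  ω_c = 14/19
sun–planet: 20·(0−14/19) = −18·(ω_p−ω_c)  ⇒  ω_p−ω_c = −(20/18)·(-14/19) = 140/171
ω_p = 14/19 + 140/171 = 14/9

14/9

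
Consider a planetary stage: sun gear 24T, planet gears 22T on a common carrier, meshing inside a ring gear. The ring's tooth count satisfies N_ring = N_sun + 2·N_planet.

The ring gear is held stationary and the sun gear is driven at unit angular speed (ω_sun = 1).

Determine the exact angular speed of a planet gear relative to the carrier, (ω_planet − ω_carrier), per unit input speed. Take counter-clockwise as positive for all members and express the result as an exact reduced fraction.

N_ring = 24 + 2·22 = 68
24(ω_s−ω_c) = −68(ω_r−ω_c),  ω_r=0, ω_s=1
24(1−ω_c) = −68(0−ω_c)  ⇒  92ω_c = 24  ⇒  ω_c = 6/23
sun–planet: 24·(1−6/23) = −22·(ω_p−ω_c)  ⇒  ω_p−ω_c = −(24/22)·(17/23) = -204/253

-204/253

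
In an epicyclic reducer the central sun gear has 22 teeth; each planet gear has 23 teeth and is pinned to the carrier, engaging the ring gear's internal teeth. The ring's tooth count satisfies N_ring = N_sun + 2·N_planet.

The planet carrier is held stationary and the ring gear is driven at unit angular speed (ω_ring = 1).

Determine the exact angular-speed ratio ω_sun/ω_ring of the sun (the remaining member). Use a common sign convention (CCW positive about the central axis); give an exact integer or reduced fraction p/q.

-34/11

N_ring = 22 + 2·23 = 68
22(ω_s−ω_c) = −68(ω_r−ω_c),  ω_c=0, ω_r=1
ω_s = 0 − (68/22)(1−0) = -34/11
ω_s/ω_r = -34/11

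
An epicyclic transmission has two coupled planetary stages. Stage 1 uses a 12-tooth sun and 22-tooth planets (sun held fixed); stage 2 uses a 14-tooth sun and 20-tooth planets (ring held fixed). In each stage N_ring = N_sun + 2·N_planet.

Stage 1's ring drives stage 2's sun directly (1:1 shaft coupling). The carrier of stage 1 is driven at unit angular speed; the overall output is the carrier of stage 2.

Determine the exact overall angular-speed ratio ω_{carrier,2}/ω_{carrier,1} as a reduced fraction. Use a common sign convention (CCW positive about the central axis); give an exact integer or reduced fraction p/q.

Stage 1: N_ring = 12 + 2·22 = 56
Stage 1: 12(ω_s−ω_c) = −56(ω_r−ω_c),  ω_s=0, ω_c=1
Stage 1: ω_r = 1 − (12/56)(0−1) = 17/14
  ⇒ ω_r¹/ω_c¹ = 17/14
Stage 2: N_ring = 14 + 2·20 = 54
Stage 2: 14(ω_s−ω_c) = −54(ω_r−ω_c),  ω_r=0, ω_s=1
Stage 2: 14(1−ω_c) = −54(0−ω_c)  ⇒  68ω_c = 14  ⇒  ω_c = 7/34
  ⇒ ω_c²/ω_s² = 7/34
Coupling ω_s² = ω_r¹ ⇒ overall = 17/14 × 7/34 = 1/4

1/4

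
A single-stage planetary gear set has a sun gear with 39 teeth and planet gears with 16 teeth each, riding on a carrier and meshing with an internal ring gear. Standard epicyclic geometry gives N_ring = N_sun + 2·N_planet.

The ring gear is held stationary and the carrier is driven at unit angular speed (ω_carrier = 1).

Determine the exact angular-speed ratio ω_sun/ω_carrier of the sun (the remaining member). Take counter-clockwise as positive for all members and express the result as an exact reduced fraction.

110/39

N_ring = 39 + 2·16 = 71
39(ω_s−ω_c) = −71(ω_r−ω_c),  ω_r=0, ω_c=1
ω_s = 1 − (71/39)(0−1) = 110/39
ω_s/ω_c = 110/39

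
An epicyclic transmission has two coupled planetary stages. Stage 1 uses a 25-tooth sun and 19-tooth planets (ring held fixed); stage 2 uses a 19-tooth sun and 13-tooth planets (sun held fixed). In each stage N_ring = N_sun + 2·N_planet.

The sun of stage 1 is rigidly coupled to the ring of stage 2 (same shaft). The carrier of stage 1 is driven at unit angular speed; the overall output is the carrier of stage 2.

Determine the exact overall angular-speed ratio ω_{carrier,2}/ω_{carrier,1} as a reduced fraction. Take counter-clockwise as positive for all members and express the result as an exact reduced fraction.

99/40

Stage 1: N_ring = 25 + 2·19 = 63
Stage 1: 25(ω_s−ω_c) = −63(ω_r−ω_c),  ω_r=0, ω_c=1
Stage 1: ω_s = 1 − (63/25)(0−1) = 88/25
  ⇒ ω_s¹/ω_c¹ = 88/25
Stage 2: N_ring = 19 + 2·13 = 45
Stage 2: 19(ω_s−ω_c) = −45(ω_r−ω_c),  ω_s=0, ω_r=1
Stage 2: 19(0−ω_c) = −45(1−ω_c)  ⇒  64ω_c = 45  ⇒  ω_c = 45/64
  ⇒ ω_c²/ω_r² = 45/64
Coupling ω_r² = ω_s¹ ⇒ overall = 88/25 × 45/64 = 99/40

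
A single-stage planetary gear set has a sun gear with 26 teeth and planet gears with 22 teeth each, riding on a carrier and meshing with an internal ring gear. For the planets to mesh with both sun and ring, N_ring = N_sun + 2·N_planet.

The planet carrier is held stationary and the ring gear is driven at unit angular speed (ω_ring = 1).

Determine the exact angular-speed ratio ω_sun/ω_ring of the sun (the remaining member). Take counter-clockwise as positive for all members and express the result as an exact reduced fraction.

N_ring = 26 + 2·22 = 70
26(ω_s−ω_c) = −70(ω_r−ω_c),  ω_c=0, ω_r=1
ω_s = 0 − (70/26)(1−0) = -35/13
ω_s/ω_r = -35/13

-35/13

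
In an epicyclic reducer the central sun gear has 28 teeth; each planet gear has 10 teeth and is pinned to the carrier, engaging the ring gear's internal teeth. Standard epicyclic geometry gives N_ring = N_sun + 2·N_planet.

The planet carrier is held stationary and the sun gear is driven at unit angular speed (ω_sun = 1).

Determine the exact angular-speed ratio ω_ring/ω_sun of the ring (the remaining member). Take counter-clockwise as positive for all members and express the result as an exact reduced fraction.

-7/12

N_ring = 28 + 2·10 = 48
28(ω_s−ω_c) = −48(ω_r−ω_c),  ω_c=0, ω_s=1
ω_r = 0 − (28/48)(1−0) = -7/12
ω_r/ω_s = -7/12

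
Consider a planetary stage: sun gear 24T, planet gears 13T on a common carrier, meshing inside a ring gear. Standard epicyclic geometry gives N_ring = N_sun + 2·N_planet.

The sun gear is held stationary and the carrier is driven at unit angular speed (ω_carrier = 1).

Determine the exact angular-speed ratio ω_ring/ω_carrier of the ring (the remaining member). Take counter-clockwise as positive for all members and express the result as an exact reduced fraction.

37/25

N_ring = 24 + 2·13 = 50
24(ω_s−ω_c) = −50(ω_r−ω_c),  ω_s=0, ω_c=1
ω_r = 1 − (24/50)(0−1) = 37/25
ω_r/ω_c = 37/25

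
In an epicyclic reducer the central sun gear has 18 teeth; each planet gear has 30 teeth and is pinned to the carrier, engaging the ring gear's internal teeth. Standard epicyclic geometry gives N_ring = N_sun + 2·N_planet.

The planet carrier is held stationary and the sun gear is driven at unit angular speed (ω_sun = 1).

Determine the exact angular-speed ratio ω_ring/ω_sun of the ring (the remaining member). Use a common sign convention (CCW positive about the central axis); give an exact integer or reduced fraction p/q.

N_ring = 18 + 2·30 = 78
18(ω_s−ω_c) = −78(ω_r−ω_c),  ω_c=0, ω_s=1
ω_r = 0 − (18/78)(1−0) = -3/13
ω_r/ω_s = -3/13

-3/13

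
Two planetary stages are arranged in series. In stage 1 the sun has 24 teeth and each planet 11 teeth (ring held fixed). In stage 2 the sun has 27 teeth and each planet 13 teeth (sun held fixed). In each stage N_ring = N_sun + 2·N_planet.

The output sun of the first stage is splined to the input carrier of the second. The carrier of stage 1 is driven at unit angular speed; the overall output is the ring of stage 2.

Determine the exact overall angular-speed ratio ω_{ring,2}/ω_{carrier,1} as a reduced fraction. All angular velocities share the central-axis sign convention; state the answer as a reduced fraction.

700/159

Stage 1: N_ring = 24 + 2·11 = 46
Stage 1: 24(ω_s−ω_c) = −46(ω_r−ω_c),  ω_r=0, ω_c=1
Stage 1: ω_s = 1 − (46/24)(0−1) = 35/12
  ⇒ ω_s¹/ω_c¹ = 35/12
Stage 2: N_ring = 27 + 2·13 = 53
Stage 2: 27(ω_s−ω_c) = −53(ω_r−ω_c),  ω_s=0, ω_c=1
Stage 2: ω_r = 1 − (27/53)(0−1) = 80/53
  ⇒ ω_r²/ω_c² = 80/53
Coupling ω_c² = ω_s¹ ⇒ overall = 35/12 × 80/53 = 700/159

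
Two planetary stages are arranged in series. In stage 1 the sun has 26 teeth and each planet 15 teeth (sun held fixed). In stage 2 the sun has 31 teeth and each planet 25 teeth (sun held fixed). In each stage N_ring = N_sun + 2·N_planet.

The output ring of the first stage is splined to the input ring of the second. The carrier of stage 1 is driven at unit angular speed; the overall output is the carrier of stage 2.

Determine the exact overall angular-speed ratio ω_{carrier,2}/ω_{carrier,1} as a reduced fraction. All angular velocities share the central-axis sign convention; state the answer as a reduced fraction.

Stage 1: N_ring = 26 + 2·15 = 56
Stage 1: 26(ω_s−ω_c) = −56(ω_r−ω_c),  ω_s=0, ω_c=1
Stage 1: ω_r = 1 − (26/56)(0−1) = 41/28
  ⇒ ω_r¹/ω_c¹ = 41/28
Stage 2: N_ring = 31 + 2·25 = 81
Stage 2: 31(ω_s−ω_c) = −81(ω_r−ω_c),  ω_s=0, ω_r=1
Stage 2: 31(0−ω_c) = −81(1−ω_c)  ⇒  112ω_c = 81  ⇒  ω_c = 81/112
  ⇒ ω_c²/ω_r² = 81/112
Coupling ω_r² = ω_r¹ ⇒ overall = 41/28 × 81/112 = 3321/3136

3321/3136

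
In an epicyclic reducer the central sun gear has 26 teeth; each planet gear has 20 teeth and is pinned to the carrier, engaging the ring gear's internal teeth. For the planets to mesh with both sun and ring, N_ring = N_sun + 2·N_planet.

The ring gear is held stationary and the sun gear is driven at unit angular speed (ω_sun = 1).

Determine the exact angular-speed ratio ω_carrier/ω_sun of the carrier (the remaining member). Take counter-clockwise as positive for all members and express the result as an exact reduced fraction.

13/46

N_ring = 26 + 2·20 = 66
26(ω_s−ω_c) = −66(ω_r−ω_c),  ω_r=0, ω_s=1
26(1−ω_c) = −66(0−ω_c)  ⇒  92ω_c = 26  ⇒  ω_c = 13/46
ω_c/ω_s = 13/46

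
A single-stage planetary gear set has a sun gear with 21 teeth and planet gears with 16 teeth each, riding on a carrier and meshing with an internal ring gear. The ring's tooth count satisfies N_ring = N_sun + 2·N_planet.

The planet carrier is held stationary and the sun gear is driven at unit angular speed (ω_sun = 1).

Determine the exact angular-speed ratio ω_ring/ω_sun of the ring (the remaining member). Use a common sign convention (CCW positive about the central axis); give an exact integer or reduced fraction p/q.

-21/53

N_ring = 21 + 2·16 = 53
21(ω_s−ω_c) = −53(ω_r−ω_c),  ω_c=0, ω_s=1
ω_r = 0 − (21/53)(1−0) = -21/53
ω_r/ω_s = -21/53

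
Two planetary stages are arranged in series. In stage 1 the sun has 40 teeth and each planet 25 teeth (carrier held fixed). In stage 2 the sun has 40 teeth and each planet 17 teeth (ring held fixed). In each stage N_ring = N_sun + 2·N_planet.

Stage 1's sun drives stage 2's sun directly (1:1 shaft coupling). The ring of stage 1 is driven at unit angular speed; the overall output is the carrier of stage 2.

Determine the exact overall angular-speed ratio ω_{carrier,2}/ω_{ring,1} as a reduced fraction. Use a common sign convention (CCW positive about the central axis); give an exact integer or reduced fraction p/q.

-15/19

Stage 1: N_ring = 40 + 2·25 = 90
Stage 1: 40(ω_s−ω_c) = −90(ω_r−ω_c),  ω_c=0, ω_r=1
Stage 1: ω_s = 0 − (90/40)(1−0) = -9/4
  ⇒ ω_s¹/ω_r¹ = -9/4
Stage 2: N_ring = 40 + 2·17 = 74
Stage 2: 40(ω_s−ω_c) = −74(ω_r−ω_c),  ω_r=0, ω_s=1
Stage 2: 40(1−ω_c) = −74(0−ω_c)  ⇒  114ω_c = 40  ⇒  ω_c = 20/57
  ⇒ ω_c²/ω_s² = 20/57
Coupling ω_s² = ω_s¹ ⇒ overall = -9/4 × 20/57 = -15/19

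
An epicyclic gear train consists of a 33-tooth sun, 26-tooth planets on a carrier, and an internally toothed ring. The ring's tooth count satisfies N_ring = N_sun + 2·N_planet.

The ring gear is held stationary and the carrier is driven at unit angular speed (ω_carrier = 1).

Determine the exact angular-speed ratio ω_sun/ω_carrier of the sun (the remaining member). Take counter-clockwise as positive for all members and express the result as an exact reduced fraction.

118/33

N_ring = 33 + 2·26 = 85
33(ω_s−ω_c) = −85(ω_r−ω_c),  ω_r=0, ω_c=1
ω_s = 1 − (85/33)(0−1) = 118/33
ω_s/ω_c = 118/33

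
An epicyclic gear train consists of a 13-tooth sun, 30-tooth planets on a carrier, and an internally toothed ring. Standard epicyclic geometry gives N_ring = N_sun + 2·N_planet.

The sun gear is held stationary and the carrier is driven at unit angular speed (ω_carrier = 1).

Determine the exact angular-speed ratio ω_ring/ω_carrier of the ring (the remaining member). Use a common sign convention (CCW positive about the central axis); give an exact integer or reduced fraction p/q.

N_ring = 13 + 2·30 = 73
13(ω_s−ω_c) = −73(ω_r−ω_c),  ω_s=0, ω_c=1
ω_r = 1 − (13/73)(0−1) = 86/73
ω_r/ω_c = 86/73

86/73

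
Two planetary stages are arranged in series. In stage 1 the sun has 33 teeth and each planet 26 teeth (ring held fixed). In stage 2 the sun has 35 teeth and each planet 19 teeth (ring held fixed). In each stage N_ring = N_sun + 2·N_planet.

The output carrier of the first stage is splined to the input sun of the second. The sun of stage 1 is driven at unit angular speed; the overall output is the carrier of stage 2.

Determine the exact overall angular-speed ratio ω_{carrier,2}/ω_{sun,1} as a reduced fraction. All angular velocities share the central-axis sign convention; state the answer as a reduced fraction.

Stage 1: N_ring = 33 + 2·26 = 85
Stage 1: 33(ω_s−ω_c) = −85(ω_r−ω_c),  ω_r=0, ω_s=1
Stage 1: 33(1−ω_c) = −85(0−ω_c)  ⇒  118ω_c = 33  ⇒  ω_c = 33/118
  ⇒ ω_c¹/ω_s¹ = 33/118
Stage 2: N_ring = 35 + 2·19 = 73
Stage 2: 35(ω_s−ω_c) = −73(ω_r−ω_c),  ω_r=0, ω_s=1
Stage 2: 35(1−ω_c) = −73(0−ω_c)  ⇒  108ω_c = 35  ⇒  ω_c = 35/108
  ⇒ ω_c²/ω_s² = 35/108
Coupling ω_s² = ω_c¹ ⇒ overall = 33/118 × 35/108 = 385/4248

385/4248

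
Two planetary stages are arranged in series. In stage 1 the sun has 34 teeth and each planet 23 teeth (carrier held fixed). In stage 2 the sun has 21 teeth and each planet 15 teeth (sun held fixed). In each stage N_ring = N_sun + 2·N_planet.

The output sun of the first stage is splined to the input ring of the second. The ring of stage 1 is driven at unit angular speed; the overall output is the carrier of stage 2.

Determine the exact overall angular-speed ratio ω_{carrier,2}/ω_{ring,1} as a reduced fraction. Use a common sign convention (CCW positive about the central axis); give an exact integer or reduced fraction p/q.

Stage 1: N_ring = 34 + 2·23 = 80
Stage 1: 34(ω_s−ω_c) = −80(ω_r−ω_c),  ω_c=0, ω_r=1
Stage 1: ω_s = 0 − (80/34)(1−0) = -40/17
  ⇒ ω_s¹/ω_r¹ = -40/17
Stage 2: N_ring = 21 + 2·15 = 51
Stage 2: 21(ω_s−ω_c) = −51(ω_r−ω_c),  ω_s=0, ω_r=1
Stage 2: 21(0−ω_c) = −51(1−ω_c)  ⇒  72ω_c = 51  ⇒  ω_c = 17/24
  ⇒ ω_c²/ω_r² = 17/24
Coupling ω_r² = ω_s¹ ⇒ overall = -40/17 × 17/24 = -5/3

-5/3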